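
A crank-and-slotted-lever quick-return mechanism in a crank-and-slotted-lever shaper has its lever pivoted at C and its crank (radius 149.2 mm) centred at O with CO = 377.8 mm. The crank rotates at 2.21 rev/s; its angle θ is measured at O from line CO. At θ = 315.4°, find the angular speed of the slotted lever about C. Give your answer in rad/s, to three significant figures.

3.53

ω = 13.89 rad/s (from 2.21 rev/s).
Crank pin A relative to C: A = (d + r cosθ, r sinθ); lever angle φ = atan2(r sinθ, d + r cosθ).
Differentiating tanφ: φ̇ = rω(d cosθ + r)/(d² + r² + 2dr cosθ).
d² + r² + 2dr cosθ = |CA|² = 0.245264 m²;  d cosθ + r = +0.4182 m.
|ω_lever| = |0.1492·13.89·+0.4182| / 0.245264 = 3.5326 rad/s.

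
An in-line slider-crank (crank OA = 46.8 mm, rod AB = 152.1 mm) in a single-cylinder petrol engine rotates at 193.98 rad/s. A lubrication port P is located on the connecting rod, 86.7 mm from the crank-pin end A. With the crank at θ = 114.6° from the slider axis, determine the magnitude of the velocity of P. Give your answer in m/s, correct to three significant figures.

7.80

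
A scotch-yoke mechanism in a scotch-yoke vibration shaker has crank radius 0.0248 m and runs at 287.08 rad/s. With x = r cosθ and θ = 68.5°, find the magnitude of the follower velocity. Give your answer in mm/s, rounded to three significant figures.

6620

ω = 287.1 rad/s
x = r cosθ ⇒ ẋ = −rω sinθ.
|v| = rω|sinθ| = 0.0248·287.1·|sin 68.5°| = 6.6242 m/s = 6624.2 mm/s.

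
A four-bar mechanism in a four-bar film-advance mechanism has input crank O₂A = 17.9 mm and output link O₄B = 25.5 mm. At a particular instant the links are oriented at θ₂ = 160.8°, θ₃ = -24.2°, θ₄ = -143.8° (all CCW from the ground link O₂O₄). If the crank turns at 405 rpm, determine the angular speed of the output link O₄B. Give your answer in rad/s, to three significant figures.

2.98

ω₂ = 42.41 rad/s (from 405 rpm).
Differentiating the loop-closure r₂e^{iθ₂}+r₃e^{iθ₃}=r₁+r₄e^{iθ₄} gives r₂ω₂e^{iθ₂}+r₃ω₃e^{iθ₃}=r₄ω₄e^{iθ₄}.
Eliminating the other unknown: ω₄ = r₂ω₂ sin(θ₂−θ₃) / [r₄ sin(θ₄−θ₃)].
Numerator sine = -0.08716; denominator sine = -0.86949.
Result = 0.0179·42.41·(-0.08716) / (0.0255·(-0.86949)) = +2.9842 rad/s; magnitude 2.9842 rad/s.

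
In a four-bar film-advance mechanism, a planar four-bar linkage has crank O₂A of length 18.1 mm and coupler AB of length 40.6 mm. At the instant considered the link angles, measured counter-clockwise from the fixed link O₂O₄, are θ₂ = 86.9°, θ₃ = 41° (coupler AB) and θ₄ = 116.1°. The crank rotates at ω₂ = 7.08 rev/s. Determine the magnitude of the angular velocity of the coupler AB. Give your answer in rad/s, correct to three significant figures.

10.0

ω₂ = 44.48 rad/s (from 7.08 rev/s).
Differentiating the loop-closure r₂e^{iθ₂}+r₃e^{iθ₃}=r₁+r₄e^{iθ₄} gives r₂ω₂e^{iθ₂}+r₃ω₃e^{iθ₃}=r₄ω₄e^{iθ₄}.
Eliminating the other unknown: ω₃ = r₂ω₂ sin(θ₄−θ₂) / [r₃ sin(θ₃−θ₄)].
Numerator sine = +0.48786; denominator sine = -0.96638.
Result = 0.0181·44.48·(+0.48786) / (0.0406·(-0.96638)) = -10.012 rad/s; magnitude 10.012 rad/s.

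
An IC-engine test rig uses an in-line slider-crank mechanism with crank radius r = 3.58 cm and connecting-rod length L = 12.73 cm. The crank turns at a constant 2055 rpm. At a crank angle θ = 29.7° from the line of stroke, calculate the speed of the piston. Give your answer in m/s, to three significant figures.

4.76

ω = 2π·2055/60 = 215.2 rad/s
For an in-line slider-crank, x = r cosθ + √(L² − r² sin²θ), so v = −rω sinθ·[1 + r cosθ/√(L² − r² sin²θ)].
With r = 0.0358 m, L = 0.1273 m, θ = 29.7°: √(L² − r² sin²θ) = 0.12606 m.
v = −0.0358·215.2·0.49546·[1 + 0.0358·0.86863/0.12606] = -4.7587 m/s.
|v| = 4.7587 m/s.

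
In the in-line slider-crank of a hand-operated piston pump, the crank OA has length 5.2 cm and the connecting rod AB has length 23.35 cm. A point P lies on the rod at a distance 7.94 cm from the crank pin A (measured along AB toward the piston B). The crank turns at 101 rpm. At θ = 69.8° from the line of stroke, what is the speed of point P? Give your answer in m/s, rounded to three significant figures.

ω = 10.58 rad/s.  Crank-pin speed |V_A| = rω = 0.54999 m/s, perpendicular to OA.
Rod angle: sinφ = −(r/L) sinθ ⇒ φ = -12.064°; ω_rod = −rω cosθ/√(L²−r²sin²θ) = -0.83169 rad/s.
V_P = V_A + ω_rod × AP, with AP = 0.0794 m along the rod.
Components: V_Px = −rω sinθ − a·ω_rod·sinφ = -0.52996 m/s;  V_Py = rω cosθ + a·ω_rod·cosφ = +0.12533 m/s.
|V_P| = √(V_Px² + V_Py²) = 0.54458 m/s.

0.545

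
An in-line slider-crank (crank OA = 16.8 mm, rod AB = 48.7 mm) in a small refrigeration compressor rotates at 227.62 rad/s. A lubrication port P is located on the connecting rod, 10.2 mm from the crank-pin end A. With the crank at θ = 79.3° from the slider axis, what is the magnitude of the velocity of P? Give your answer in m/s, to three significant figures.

ω = 227.6 rad/s.  Crank-pin speed |V_A| = rω = 3.824 m/s, perpendicular to OA.
Rod angle: sinφ = −(r/L) sinθ ⇒ φ = -19.814°; ω_rod = −rω cosθ/√(L²−r²sin²θ) = -15.496 rad/s.
V_P = V_A + ω_rod × AP, with AP = 0.0102 m along the rod.
Components: V_Px = −rω sinθ − a·ω_rod·sinφ = -3.8111 m/s;  V_Py = rω cosθ + a·ω_rod·cosφ = +0.56129 m/s.
|V_P| = √(V_Px² + V_Py²) = 3.8522 m/s.

3.85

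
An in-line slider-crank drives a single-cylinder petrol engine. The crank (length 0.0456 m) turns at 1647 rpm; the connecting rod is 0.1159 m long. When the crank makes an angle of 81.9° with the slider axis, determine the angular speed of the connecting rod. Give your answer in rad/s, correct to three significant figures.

ω = 172.5 rad/s (converted from 1647 rpm).
The rod makes angle φ with the slider axis where L sinφ = r sinθ; differentiating, L cosφ·φ̇ = r ω cosθ.
L cosφ = √(L² − r² sin²θ) = 0.10675 m.
|ω_rod| = r ω |cosθ| / √(L² − r² sin²θ) = 0.0456·172.5·0.14090/0.10675 = 10.381 rad/s.

10.4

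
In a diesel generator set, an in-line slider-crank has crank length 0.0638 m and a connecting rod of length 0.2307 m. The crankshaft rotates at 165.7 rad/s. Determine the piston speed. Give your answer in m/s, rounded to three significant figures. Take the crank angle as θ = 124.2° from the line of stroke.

ω = 165.7 rad/s
For an in-line slider-crank, x = r cosθ + √(L² − r² sin²θ), so v = −rω sinθ·[1 + r cosθ/√(L² − r² sin²θ)].
With r = 0.0638 m, L = 0.2307 m, θ = 124.2°: √(L² − r² sin²θ) = 0.22458 m.
v = −0.0638·165.7·0.82708·[1 + 0.0638·-0.56208/0.22458] = -7.3475 m/s.
|v| = 7.3475 m/s.

7.35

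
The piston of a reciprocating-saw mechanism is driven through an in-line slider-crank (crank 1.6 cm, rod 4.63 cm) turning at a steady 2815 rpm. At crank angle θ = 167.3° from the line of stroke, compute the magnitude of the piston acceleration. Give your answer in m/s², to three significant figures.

918

ω = 2π·2815/60 = 294.8 rad/s
x(θ) = r cosθ + √(L² − r² sin²θ); with ω constant, a = ω²·d²x/dθ².
d²x/dθ² = −r cosθ − r²(cos2θ)/√u − r⁴ sin²2θ/(4u^{3/2}),  u = L² − r² sin²θ = 0.00213132 m².
Substituting r = 0.016 m, L = 0.0463 m, θ = 167.3°: d²x/dθ² = +0.010569 m.
a = ω²·d²x/dθ² = (294.8)²·(+0.010569) = +918.41 m/s²;  |a| = 918.41 m/s².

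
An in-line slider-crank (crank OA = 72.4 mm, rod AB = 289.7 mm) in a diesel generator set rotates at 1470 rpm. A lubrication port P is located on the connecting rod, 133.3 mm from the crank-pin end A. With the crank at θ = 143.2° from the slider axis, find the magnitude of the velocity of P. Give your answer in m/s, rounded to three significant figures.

7.74

ω = 153.9 rad/s.  Crank-pin speed |V_A| = rω = 11.145 m/s, perpendicular to OA.
Rod angle: sinφ = −(r/L) sinθ ⇒ φ = -8.610°; ω_rod = −rω cosθ/√(L²−r²sin²θ) = +31.156 rad/s.
V_P = V_A + ω_rod × AP, with AP = 0.1333 m along the rod.
Components: V_Px = −rω sinθ − a·ω_rod·sinφ = -6.0544 m/s;  V_Py = rω cosθ + a·ω_rod·cosφ = -4.8179 m/s.
|V_P| = √(V_Px² + V_Py²) = 7.7375 m/s.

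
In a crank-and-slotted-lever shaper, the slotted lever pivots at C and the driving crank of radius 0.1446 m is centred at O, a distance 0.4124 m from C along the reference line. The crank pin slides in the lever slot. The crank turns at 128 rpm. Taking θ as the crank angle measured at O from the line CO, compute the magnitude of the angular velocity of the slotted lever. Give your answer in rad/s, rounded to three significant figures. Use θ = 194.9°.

6.50

ω = 13.4 rad/s (from 128 rpm).
Crank pin A relative to C: A = (d + r cosθ, r sinθ); lever angle φ = atan2(r sinθ, d + r cosθ).
Differentiating tanφ: φ̇ = rω(d cosθ + r)/(d² + r² + 2dr cosθ).
d² + r² + 2dr cosθ = |CA|² = 0.075727 m²;  d cosθ + r = -0.25393 m.
|ω_lever| = |0.1446·13.4·-0.25393| / 0.075727 = 6.4994 rad/s.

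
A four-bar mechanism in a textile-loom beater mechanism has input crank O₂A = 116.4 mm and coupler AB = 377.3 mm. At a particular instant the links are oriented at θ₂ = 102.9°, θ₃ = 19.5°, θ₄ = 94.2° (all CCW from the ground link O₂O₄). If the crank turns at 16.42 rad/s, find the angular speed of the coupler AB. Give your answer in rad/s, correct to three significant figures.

0.794

ω₂ = 16.42 rad/s
Differentiating the loop-closure r₂e^{iθ₂}+r₃e^{iθ₃}=r₁+r₄e^{iθ₄} gives r₂ω₂e^{iθ₂}+r₃ω₃e^{iθ₃}=r₄ω₄e^{iθ₄}.
Eliminating the other unknown: ω₃ = r₂ω₂ sin(θ₄−θ₂) / [r₃ sin(θ₃−θ₄)].
Numerator sine = -0.15126; denominator sine = -0.96456.
Result = 0.1164·16.42·(-0.15126) / (0.3773·(-0.96456)) = +0.7944 rad/s; magnitude 0.7944 rad/s.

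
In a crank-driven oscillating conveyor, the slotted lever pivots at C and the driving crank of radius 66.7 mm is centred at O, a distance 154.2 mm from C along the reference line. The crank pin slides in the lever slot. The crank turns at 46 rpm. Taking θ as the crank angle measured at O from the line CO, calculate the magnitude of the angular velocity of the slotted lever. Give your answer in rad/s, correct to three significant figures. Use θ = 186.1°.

3.58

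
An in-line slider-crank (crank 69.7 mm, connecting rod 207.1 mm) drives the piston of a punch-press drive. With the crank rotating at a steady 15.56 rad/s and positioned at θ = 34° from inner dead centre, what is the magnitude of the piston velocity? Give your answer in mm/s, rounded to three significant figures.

779

ω = 15.56 rad/s
For an in-line slider-crank, x = r cosθ + √(L² − r² sin²θ), so v = −rω sinθ·[1 + r cosθ/√(L² − r² sin²θ)].
With r = 0.0697 m, L = 0.2071 m, θ = 34°: √(L² − r² sin²θ) = 0.2034 m.
v = −0.0697·15.56·0.55919·[1 + 0.0697·0.82904/0.2034] = -0.77875 m/s.
|v| = 0.77875 m/s = 778.75 mm/s.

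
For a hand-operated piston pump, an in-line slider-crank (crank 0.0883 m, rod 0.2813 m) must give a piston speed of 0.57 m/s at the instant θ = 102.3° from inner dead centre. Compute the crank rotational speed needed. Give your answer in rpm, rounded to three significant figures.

67.9

For an in-line slider-crank, |v_piston| = rω|sinθ|·[1 + r cosθ/√(L² − r² sin²θ)].
With r = 0.0883 m, L = 0.2813 m, θ = 102.3°: the bracketed kinematic factor |dx/dθ| = 0.080212 m.
ω = v/|dx/dθ| = 0.57/0.080212 = 7.1062 rad/s.
N = 60ω/(2π) = 67.859 rpm.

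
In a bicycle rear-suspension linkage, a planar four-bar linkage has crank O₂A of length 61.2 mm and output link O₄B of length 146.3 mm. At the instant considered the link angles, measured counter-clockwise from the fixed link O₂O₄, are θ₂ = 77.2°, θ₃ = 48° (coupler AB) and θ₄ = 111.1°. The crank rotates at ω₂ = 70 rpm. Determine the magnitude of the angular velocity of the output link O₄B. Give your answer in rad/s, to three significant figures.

ω₂ = 7.33 rad/s (from 70 rpm).
Differentiating the loop-closure r₂e^{iθ₂}+r₃e^{iθ₃}=r₁+r₄e^{iθ₄} gives r₂ω₂e^{iθ₂}+r₃ω₃e^{iθ₃}=r₄ω₄e^{iθ₄}.
Eliminating the other unknown: ω₄ = r₂ω₂ sin(θ₂−θ₃) / [r₄ sin(θ₄−θ₃)].
Numerator sine = +0.48786; denominator sine = +0.89180.
Result = 0.0612·7.33·(+0.48786) / (0.1463·(+0.89180)) = +1.6775 rad/s; magnitude 1.6775 rad/s.

1.68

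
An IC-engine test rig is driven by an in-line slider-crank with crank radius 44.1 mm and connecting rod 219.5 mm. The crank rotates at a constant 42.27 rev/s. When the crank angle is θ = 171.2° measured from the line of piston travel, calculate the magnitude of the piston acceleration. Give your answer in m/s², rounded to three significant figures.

2480

ω = 2π·42.3 = 265.6 rad/s
x(θ) = r cosθ + √(L² − r² sin²θ); with ω constant, a = ω²·d²x/dθ².
d²x/dθ² = −r cosθ − r²(cos2θ)/√u − r⁴ sin²2θ/(4u^{3/2}),  u = L² − r² sin²θ = 0.0481347 m².
Substituting r = 0.0441 m, L = 0.2195 m, θ = 171.2°: d²x/dθ² = +0.035123 m.
a = ω²·d²x/dθ² = (265.6)²·(+0.035123) = +2477.5 m/s²;  |a| = 2477.5 m/s².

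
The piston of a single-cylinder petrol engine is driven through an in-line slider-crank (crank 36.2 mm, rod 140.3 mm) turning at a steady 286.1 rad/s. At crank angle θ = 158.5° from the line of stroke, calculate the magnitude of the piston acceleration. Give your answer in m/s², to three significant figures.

ω = 286.1 rad/s
x(θ) = r cosθ + √(L² − r² sin²θ); with ω constant, a = ω²·d²x/dθ².
d²x/dθ² = −r cosθ − r²(cos2θ)/√u − r⁴ sin²2θ/(4u^{3/2}),  u = L² − r² sin²θ = 0.0195081 m².
Substituting r = 0.0362 m, L = 0.1403 m, θ = 158.5°: d²x/dθ² = +0.026746 m.
a = ω²·d²x/dθ² = (286.1)²·(+0.026746) = +2189.2 m/s²;  |a| = 2189.2 m/s².

2190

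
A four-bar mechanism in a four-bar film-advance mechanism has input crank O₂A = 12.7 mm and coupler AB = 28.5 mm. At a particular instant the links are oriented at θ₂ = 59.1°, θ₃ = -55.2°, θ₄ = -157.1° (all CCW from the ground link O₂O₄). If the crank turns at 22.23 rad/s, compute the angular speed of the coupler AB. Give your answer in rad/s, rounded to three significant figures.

5.98

ω₂ = 22.23 rad/s
Differentiating the loop-closure r₂e^{iθ₂}+r₃e^{iθ₃}=r₁+r₄e^{iθ₄} gives r₂ω₂e^{iθ₂}+r₃ω₃e^{iθ₃}=r₄ω₄e^{iθ₄}.
Eliminating the other unknown: ω₃ = r₂ω₂ sin(θ₄−θ₂) / [r₃ sin(θ₃−θ₄)].
Numerator sine = +0.59061; denominator sine = +0.97851.
Result = 0.0127·22.23·(+0.59061) / (0.0285·(+0.97851)) = +5.979 rad/s; magnitude 5.979 rad/s.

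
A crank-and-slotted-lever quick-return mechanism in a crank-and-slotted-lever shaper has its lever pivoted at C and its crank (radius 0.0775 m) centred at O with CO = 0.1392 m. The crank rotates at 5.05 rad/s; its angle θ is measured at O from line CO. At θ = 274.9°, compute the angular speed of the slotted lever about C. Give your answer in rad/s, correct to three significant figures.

ω = 5.05 rad/s
Crank pin A relative to C: A = (d + r cosθ, r sinθ); lever angle φ = atan2(r sinθ, d + r cosθ).
Differentiating tanφ: φ̇ = rω(d cosθ + r)/(d² + r² + 2dr cosθ).
d² + r² + 2dr cosθ = |CA|² = 0.0272258 m²;  d cosθ + r = +0.08939 m.
|ω_lever| = |0.0775·5.05·+0.08939| / 0.0272258 = 1.285 rad/s.

1.28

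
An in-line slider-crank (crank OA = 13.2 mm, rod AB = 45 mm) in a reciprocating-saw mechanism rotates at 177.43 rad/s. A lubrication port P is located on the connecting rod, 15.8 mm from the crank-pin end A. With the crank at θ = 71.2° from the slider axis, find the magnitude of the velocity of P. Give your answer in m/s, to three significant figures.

ω = 177.4 rad/s.  Crank-pin speed |V_A| = rω = 2.3421 m/s, perpendicular to OA.
Rod angle: sinφ = −(r/L) sinθ ⇒ φ = -16.122°; ω_rod = −rω cosθ/√(L²−r²sin²θ) = -17.459 rad/s.
V_P = V_A + ω_rod × AP, with AP = 0.0158 m along the rod.
Components: V_Px = −rω sinθ − a·ω_rod·sinφ = -2.2937 m/s;  V_Py = rω cosθ + a·ω_rod·cosφ = +0.48976 m/s.
|V_P| = √(V_Px² + V_Py²) = 2.3454 m/s.

2.35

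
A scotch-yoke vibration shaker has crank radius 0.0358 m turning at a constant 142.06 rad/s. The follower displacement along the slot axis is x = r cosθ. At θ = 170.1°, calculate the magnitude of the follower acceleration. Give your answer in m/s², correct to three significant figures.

712

ω = 142.1 rad/s
x = r cosθ ⇒ ẍ = −rω² cosθ (ω constant).
|a| = rω²|cosθ| = 0.0358·(142.1)²·|cos 170.1°| = 711.72 m/s².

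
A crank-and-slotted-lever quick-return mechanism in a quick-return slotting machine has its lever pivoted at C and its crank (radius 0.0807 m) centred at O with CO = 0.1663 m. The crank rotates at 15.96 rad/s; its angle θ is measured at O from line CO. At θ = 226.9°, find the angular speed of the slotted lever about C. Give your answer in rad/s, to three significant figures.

2.68

ω = 15.96 rad/s
Crank pin A relative to C: A = (d + r cosθ, r sinθ); lever angle φ = atan2(r sinθ, d + r cosθ).
Differentiating tanφ: φ̇ = rω(d cosθ + r)/(d² + r² + 2dr cosθ).
d² + r² + 2dr cosθ = |CA|² = 0.0158286 m²;  d cosθ + r = -0.032928 m.
|ω_lever| = |0.0807·15.96·-0.032928| / 0.0158286 = 2.6794 rad/s.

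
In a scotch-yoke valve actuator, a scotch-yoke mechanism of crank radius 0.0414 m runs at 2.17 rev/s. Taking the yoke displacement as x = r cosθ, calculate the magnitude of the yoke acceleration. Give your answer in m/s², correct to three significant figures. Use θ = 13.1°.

ω = 13.63 rad/s (from 2.17 rev/s).
x = r cosθ ⇒ ẍ = −rω² cosθ (ω constant).
|a| = rω²|cosθ| = 0.0414·(13.63)²·|cos 13.1°| = 7.496 m/s².

7.50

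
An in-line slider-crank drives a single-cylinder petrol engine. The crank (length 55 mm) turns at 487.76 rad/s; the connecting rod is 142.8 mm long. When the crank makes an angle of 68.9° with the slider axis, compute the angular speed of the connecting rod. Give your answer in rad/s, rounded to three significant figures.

ω = 487.8 rad/s
The rod makes angle φ with the slider axis where L sinφ = r sinθ; differentiating, L cosφ·φ̇ = r ω cosθ.
L cosφ = √(L² − r² sin²θ) = 0.13326 m.
|ω_rod| = r ω |cosθ| / √(L² − r² sin²θ) = 0.055·487.8·0.36000/0.13326 = 72.47 rad/s.

72.5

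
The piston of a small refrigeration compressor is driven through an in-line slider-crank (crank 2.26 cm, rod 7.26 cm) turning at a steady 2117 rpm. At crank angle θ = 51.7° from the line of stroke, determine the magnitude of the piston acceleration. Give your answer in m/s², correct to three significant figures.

614

ω = 2π·2117/60 = 221.7 rad/s
x(θ) = r cosθ + √(L² − r² sin²θ); with ω constant, a = ω²·d²x/dθ².
d²x/dθ² = −r cosθ − r²(cos2θ)/√u − r⁴ sin²2θ/(4u^{3/2}),  u = L² − r² sin²θ = 0.0049562 m².
Substituting r = 0.0226 m, L = 0.0726 m, θ = 51.7°: d²x/dθ² = -0.012503 m.
a = ω²·d²x/dθ² = (221.7)²·(-0.012503) = -614.46 m/s²;  |a| = 614.46 m/s².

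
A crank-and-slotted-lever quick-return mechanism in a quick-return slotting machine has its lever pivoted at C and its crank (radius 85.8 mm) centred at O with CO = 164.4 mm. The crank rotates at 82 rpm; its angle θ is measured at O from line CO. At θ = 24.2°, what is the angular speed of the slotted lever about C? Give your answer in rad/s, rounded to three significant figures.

2.89

ω = 8.587 rad/s (from 82 rpm).
Crank pin A relative to C: A = (d + r cosθ, r sinθ); lever angle φ = atan2(r sinθ, d + r cosθ).
Differentiating tanφ: φ̇ = rω(d cosθ + r)/(d² + r² + 2dr cosθ).
d² + r² + 2dr cosθ = |CA|² = 0.0601209 m²;  d cosθ + r = +0.23575 m.
|ω_lever| = |0.0858·8.587·+0.23575| / 0.0601209 = 2.8891 rad/s.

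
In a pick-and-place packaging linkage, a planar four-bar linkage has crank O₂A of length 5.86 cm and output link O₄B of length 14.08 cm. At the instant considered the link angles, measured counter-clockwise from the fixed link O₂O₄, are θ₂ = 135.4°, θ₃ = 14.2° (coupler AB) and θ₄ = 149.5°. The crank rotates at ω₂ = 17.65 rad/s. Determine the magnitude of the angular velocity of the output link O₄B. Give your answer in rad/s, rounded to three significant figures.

ω₂ = 17.65 rad/s
Differentiating the loop-closure r₂e^{iθ₂}+r₃e^{iθ₃}=r₁+r₄e^{iθ₄} gives r₂ω₂e^{iθ₂}+r₃ω₃e^{iθ₃}=r₄ω₄e^{iθ₄}.
Eliminating the other unknown: ω₄ = r₂ω₂ sin(θ₂−θ₃) / [r₄ sin(θ₄−θ₃)].
Numerator sine = +0.85536; denominator sine = +0.70339.
Result = 0.0586·17.65·(+0.85536) / (0.1408·(+0.70339)) = +8.9329 rad/s; magnitude 8.9329 rad/s.

8.93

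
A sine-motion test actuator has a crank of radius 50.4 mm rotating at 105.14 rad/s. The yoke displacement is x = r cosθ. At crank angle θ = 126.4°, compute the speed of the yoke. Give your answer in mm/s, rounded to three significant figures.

4270

ω = 105.1 rad/s
x = r cosθ ⇒ ẋ = −rω sinθ.
|v| = rω|sinθ| = 0.0504·105.1·|sin 126.4°| = 4.2652 m/s = 4265.2 mm/s.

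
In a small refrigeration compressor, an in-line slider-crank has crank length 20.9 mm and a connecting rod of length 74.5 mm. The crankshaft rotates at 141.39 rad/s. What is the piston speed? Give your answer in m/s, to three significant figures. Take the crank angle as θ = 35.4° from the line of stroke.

2.11

ω = 141.4 rad/s
For an in-line slider-crank, x = r cosθ + √(L² − r² sin²θ), so v = −rω sinθ·[1 + r cosθ/√(L² − r² sin²θ)].
With r = 0.0209 m, L = 0.0745 m, θ = 35.4°: √(L² − r² sin²θ) = 0.07351 m.
v = −0.0209·141.4·0.57928·[1 + 0.0209·0.81513/0.07351] = -2.1085 m/s.
|v| = 2.1085 m/s.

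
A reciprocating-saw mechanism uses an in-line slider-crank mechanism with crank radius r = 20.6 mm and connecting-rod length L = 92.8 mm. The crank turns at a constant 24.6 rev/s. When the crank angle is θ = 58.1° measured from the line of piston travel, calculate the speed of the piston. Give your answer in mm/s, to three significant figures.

ω = 2π·24.6 = 154.6 rad/s
For an in-line slider-crank, x = r cosθ + √(L² − r² sin²θ), so v = −rω sinθ·[1 + r cosθ/√(L² − r² sin²θ)].
With r = 0.0206 m, L = 0.0928 m, θ = 58.1°: √(L² − r² sin²θ) = 0.091137 m.
v = −0.0206·154.6·0.84897·[1 + 0.0206·0.52844/0.091137] = -3.0261 m/s.
|v| = 3.0261 m/s = 3026.1 mm/s.

3030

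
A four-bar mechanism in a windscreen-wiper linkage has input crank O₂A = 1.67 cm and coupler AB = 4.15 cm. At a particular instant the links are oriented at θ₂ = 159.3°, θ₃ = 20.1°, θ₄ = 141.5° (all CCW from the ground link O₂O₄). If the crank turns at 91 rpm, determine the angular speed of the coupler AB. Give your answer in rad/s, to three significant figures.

1.37

ω₂ = 9.529 rad/s (from 91 rpm).
Differentiating the loop-closure r₂e^{iθ₂}+r₃e^{iθ₃}=r₁+r₄e^{iθ₄} gives r₂ω₂e^{iθ₂}+r₃ω₃e^{iθ₃}=r₄ω₄e^{iθ₄}.
Eliminating the other unknown: ω₃ = r₂ω₂ sin(θ₄−θ₂) / [r₃ sin(θ₃−θ₄)].
Numerator sine = -0.30570; denominator sine = -0.85355.
Result = 0.0167·9.529·(-0.30570) / (0.0415·(-0.85355)) = +1.3734 rad/s; magnitude 1.3734 rad/s.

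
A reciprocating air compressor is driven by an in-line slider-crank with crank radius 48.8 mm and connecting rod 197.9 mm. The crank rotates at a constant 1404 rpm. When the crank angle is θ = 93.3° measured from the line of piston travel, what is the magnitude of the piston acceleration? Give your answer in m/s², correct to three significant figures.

ω = 2π·1404/60 = 147 rad/s
x(θ) = r cosθ + √(L² − r² sin²θ); with ω constant, a = ω²·d²x/dθ².
d²x/dθ² = −r cosθ − r²(cos2θ)/√u − r⁴ sin²2θ/(4u^{3/2}),  u = L² − r² sin²θ = 0.0367909 m².
Substituting r = 0.0488 m, L = 0.1979 m, θ = 93.3°: d²x/dθ² = +0.01514 m.
a = ω²·d²x/dθ² = (147)²·(+0.01514) = +327.28 m/s²;  |a| = 327.28 m/s².

327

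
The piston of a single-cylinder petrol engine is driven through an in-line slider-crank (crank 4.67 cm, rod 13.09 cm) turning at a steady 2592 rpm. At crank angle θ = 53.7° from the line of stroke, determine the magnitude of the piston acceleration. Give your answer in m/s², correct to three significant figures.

1690

ω = 2π·2592/60 = 271.4 rad/s
x(θ) = r cosθ + √(L² − r² sin²θ); with ω constant, a = ω²·d²x/dθ².
d²x/dθ² = −r cosθ − r²(cos2θ)/√u − r⁴ sin²2θ/(4u^{3/2}),  u = L² − r² sin²θ = 0.0157183 m².
Substituting r = 0.0467 m, L = 0.1309 m, θ = 53.7°: d²x/dθ² = -0.022995 m.
a = ω²·d²x/dθ² = (271.4)²·(-0.022995) = -1694.2 m/s²;  |a| = 1694.2 m/s².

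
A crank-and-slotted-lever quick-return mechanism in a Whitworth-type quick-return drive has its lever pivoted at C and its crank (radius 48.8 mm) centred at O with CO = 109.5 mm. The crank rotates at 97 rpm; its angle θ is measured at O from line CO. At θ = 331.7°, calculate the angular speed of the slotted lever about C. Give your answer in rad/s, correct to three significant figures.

ω = 10.16 rad/s (from 97 rpm).
Crank pin A relative to C: A = (d + r cosθ, r sinθ); lever angle φ = atan2(r sinθ, d + r cosθ).
Differentiating tanφ: φ̇ = rω(d cosθ + r)/(d² + r² + 2dr cosθ).
d² + r² + 2dr cosθ = |CA|² = 0.0237815 m²;  d cosθ + r = +0.14521 m.
|ω_lever| = |0.0488·10.16·+0.14521| / 0.0237815 = 3.0268 rad/s.

3.03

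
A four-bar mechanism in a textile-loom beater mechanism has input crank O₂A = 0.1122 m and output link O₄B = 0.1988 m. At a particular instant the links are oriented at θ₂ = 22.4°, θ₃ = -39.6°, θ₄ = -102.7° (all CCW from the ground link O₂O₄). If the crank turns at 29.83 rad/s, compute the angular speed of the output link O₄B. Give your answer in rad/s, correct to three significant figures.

ω₂ = 29.83 rad/s
Differentiating the loop-closure r₂e^{iθ₂}+r₃e^{iθ₃}=r₁+r₄e^{iθ₄} gives r₂ω₂e^{iθ₂}+r₃ω₃e^{iθ₃}=r₄ω₄e^{iθ₄}.
Eliminating the other unknown: ω₄ = r₂ω₂ sin(θ₂−θ₃) / [r₄ sin(θ₄−θ₃)].
Numerator sine = +0.88295; denominator sine = -0.89180.
Result = 0.1122·29.83·(+0.88295) / (0.1988·(-0.89180)) = -16.669 rad/s; magnitude 16.669 rad/s.

16.7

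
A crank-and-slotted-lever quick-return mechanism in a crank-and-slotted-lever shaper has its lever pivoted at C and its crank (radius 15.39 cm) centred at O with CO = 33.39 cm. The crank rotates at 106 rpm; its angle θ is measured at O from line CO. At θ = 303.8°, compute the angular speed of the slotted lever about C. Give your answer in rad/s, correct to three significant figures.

3.02

ω = 11.1 rad/s (from 106 rpm).
Crank pin A relative to C: A = (d + r cosθ, r sinθ); lever angle φ = atan2(r sinθ, d + r cosθ).
Differentiating tanφ: φ̇ = rω(d cosθ + r)/(d² + r² + 2dr cosθ).
d² + r² + 2dr cosθ = |CA|² = 0.192347 m²;  d cosθ + r = +0.33965 m.
|ω_lever| = |0.1539·11.1·+0.33965| / 0.192347 = 3.0166 rad/s.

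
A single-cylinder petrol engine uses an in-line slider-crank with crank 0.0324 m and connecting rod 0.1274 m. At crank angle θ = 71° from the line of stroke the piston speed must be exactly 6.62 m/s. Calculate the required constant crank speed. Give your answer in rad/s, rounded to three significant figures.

199

For an in-line slider-crank, |v_piston| = rω|sinθ|·[1 + r cosθ/√(L² − r² sin²θ)].
With r = 0.0324 m, L = 0.1274 m, θ = 71°: the bracketed kinematic factor |dx/dθ| = 0.033248 m.
ω = v/|dx/dθ| = 6.62/0.033248 = 199.11 rad/s.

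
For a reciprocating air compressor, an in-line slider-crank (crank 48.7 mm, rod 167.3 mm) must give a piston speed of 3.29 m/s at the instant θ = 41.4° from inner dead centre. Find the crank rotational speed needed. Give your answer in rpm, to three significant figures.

For an in-line slider-crank, |v_piston| = rω|sinθ|·[1 + r cosθ/√(L² − r² sin²θ)].
With r = 0.0487 m, L = 0.1673 m, θ = 41.4°: the bracketed kinematic factor |dx/dθ| = 0.039372 m.
ω = v/|dx/dθ| = 3.29/0.039372 = 83.562 rad/s.
N = 60ω/(2π) = 797.95 rpm.

798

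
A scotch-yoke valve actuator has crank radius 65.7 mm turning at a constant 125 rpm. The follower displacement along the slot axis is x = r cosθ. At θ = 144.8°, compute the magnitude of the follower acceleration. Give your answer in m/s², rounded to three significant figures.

ω = 13.09 rad/s (from 125 rpm).
x = r cosθ ⇒ ẍ = −rω² cosθ (ω constant).
|a| = rω²|cosθ| = 0.0657·(13.09)²·|cos 144.8°| = 9.199 m/s².

9.20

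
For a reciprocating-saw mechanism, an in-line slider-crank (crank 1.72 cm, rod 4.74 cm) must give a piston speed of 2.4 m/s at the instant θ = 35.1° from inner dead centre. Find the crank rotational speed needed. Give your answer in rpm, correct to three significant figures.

1780

For an in-line slider-crank, |v_piston| = rω|sinθ|·[1 + r cosθ/√(L² − r² sin²θ)].
With r = 0.0172 m, L = 0.0474 m, θ = 35.1°: the bracketed kinematic factor |dx/dθ| = 0.012892 m.
ω = v/|dx/dθ| = 2.4/0.012892 = 186.16 rad/s.
N = 60ω/(2π) = 1777.7 rpm.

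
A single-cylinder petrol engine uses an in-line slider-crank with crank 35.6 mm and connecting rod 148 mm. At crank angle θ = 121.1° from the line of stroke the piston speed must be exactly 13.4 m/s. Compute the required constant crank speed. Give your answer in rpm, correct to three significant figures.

4810

For an in-line slider-crank, |v_piston| = rω|sinθ|·[1 + r cosθ/√(L² − r² sin²θ)].
With r = 0.0356 m, L = 0.148 m, θ = 121.1°: the bracketed kinematic factor |dx/dθ| = 0.026613 m.
ω = v/|dx/dθ| = 13.4/0.026613 = 503.52 rad/s.
N = 60ω/(2π) = 4808.3 rpm.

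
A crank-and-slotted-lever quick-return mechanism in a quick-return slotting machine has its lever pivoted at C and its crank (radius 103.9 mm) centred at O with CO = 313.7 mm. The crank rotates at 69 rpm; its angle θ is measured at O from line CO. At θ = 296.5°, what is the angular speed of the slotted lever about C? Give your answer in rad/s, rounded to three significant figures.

1.32

ω = 7.226 rad/s (from 69 rpm).
Crank pin A relative to C: A = (d + r cosθ, r sinθ); lever angle φ = atan2(r sinθ, d + r cosθ).
Differentiating tanφ: φ̇ = rω(d cosθ + r)/(d² + r² + 2dr cosθ).
d² + r² + 2dr cosθ = |CA|² = 0.138289 m²;  d cosθ + r = +0.24387 m.
|ω_lever| = |0.1039·7.226·+0.24387| / 0.138289 = 1.3239 rad/s.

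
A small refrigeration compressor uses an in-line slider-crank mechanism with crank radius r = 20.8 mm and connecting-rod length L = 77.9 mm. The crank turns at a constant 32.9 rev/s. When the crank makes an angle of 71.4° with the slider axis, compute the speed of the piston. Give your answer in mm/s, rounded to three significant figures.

4430

ω = 2π·32.9 = 206.7 rad/s
For an in-line slider-crank, x = r cosθ + √(L² − r² sin²θ), so v = −rω sinθ·[1 + r cosθ/√(L² − r² sin²θ)].
With r = 0.0208 m, L = 0.0779 m, θ = 71.4°: √(L² − r² sin²θ) = 0.075364 m.
v = −0.0208·206.7·0.94777·[1 + 0.0208·0.31896/0.075364] = -4.4339 m/s.
|v| = 4.4339 m/s = 4433.9 mm/s.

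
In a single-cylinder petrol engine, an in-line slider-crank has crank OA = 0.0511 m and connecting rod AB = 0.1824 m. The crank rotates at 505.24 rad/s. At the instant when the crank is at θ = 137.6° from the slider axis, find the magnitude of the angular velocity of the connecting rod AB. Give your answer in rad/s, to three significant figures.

106

ω = 505.2 rad/s
The rod makes angle φ with the slider axis where L sinφ = r sinθ; differentiating, L cosφ·φ̇ = r ω cosθ.
L cosφ = √(L² − r² sin²θ) = 0.17912 m.
|ω_rod| = r ω |cosθ| / √(L² − r² sin²θ) = 0.0511·505.2·0.73846/0.17912 = 106.44 rad/s.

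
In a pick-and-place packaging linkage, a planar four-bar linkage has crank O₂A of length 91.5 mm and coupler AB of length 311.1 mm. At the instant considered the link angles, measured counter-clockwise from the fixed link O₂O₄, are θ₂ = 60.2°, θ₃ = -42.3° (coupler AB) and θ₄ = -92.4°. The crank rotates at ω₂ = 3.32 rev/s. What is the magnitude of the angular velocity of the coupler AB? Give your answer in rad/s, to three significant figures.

3.68

ω₂ = 20.86 rad/s (from 3.32 rev/s).
Differentiating the loop-closure r₂e^{iθ₂}+r₃e^{iθ₃}=r₁+r₄e^{iθ₄} gives r₂ω₂e^{iθ₂}+r₃ω₃e^{iθ₃}=r₄ω₄e^{iθ₄}.
Eliminating the other unknown: ω₃ = r₂ω₂ sin(θ₄−θ₂) / [r₃ sin(θ₃−θ₄)].
Numerator sine = -0.46020; denominator sine = +0.76717.
Result = 0.0915·20.86·(-0.46020) / (0.3111·(+0.76717)) = -3.6804 rad/s; magnitude 3.6804 rad/s.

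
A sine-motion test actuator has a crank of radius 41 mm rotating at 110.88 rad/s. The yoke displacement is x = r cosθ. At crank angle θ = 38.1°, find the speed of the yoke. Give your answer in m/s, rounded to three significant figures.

2.81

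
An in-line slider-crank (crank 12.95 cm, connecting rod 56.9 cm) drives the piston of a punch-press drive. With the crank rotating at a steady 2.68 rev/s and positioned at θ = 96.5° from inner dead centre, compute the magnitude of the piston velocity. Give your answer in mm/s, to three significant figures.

2110

ω = 2π·2.68 = 16.84 rad/s
For an in-line slider-crank, x = r cosθ + √(L² − r² sin²θ), so v = −rω sinθ·[1 + r cosθ/√(L² − r² sin²θ)].
With r = 0.1295 m, L = 0.569 m, θ = 96.5°: √(L² − r² sin²θ) = 0.55426 m.
v = −0.1295·16.84·0.99357·[1 + 0.1295·-0.11320/0.55426] = -2.1093 m/s.
|v| = 2.1093 m/s = 2109.3 mm/s.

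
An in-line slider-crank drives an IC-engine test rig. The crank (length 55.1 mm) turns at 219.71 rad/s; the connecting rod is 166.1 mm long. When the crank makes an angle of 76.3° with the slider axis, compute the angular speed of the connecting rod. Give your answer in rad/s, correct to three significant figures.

18.2

ω = 219.7 rad/s
The rod makes angle φ with the slider axis where L sinφ = r sinθ; differentiating, L cosφ·φ̇ = r ω cosθ.
L cosφ = √(L² − r² sin²θ) = 0.15724 m.
|ω_rod| = r ω |cosθ| / √(L² − r² sin²θ) = 0.0551·219.7·0.23684/0.15724 = 18.235 rad/s.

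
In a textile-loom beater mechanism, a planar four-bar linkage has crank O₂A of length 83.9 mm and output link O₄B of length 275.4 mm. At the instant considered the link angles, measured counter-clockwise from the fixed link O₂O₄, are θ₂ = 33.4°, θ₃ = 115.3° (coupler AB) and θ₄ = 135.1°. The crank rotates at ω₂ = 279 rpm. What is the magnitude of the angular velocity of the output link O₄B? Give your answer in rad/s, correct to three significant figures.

26.0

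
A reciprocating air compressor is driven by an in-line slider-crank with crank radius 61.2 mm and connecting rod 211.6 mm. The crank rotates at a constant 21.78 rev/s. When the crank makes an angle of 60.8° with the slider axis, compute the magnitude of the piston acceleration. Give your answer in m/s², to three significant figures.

385

ω = 2π·21.8 = 136.8 rad/s
x(θ) = r cosθ + √(L² − r² sin²θ); with ω constant, a = ω²·d²x/dθ².
d²x/dθ² = −r cosθ − r²(cos2θ)/√u − r⁴ sin²2θ/(4u^{3/2}),  u = L² − r² sin²θ = 0.0419206 m².
Substituting r = 0.0612 m, L = 0.2116 m, θ = 60.8°: d²x/dθ² = -0.020568 m.
a = ω²·d²x/dθ² = (136.8)²·(-0.020568) = -385.18 m/s²;  |a| = 385.18 m/s².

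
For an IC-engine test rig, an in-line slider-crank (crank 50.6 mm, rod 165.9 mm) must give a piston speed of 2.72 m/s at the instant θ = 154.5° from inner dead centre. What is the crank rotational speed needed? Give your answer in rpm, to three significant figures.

1650

For an in-line slider-crank, |v_piston| = rω|sinθ|·[1 + r cosθ/√(L² − r² sin²θ)].
With r = 0.0506 m, L = 0.1659 m, θ = 154.5°: the bracketed kinematic factor |dx/dθ| = 0.015735 m.
ω = v/|dx/dθ| = 2.72/0.015735 = 172.87 rad/s.
N = 60ω/(2π) = 1650.8 rpm.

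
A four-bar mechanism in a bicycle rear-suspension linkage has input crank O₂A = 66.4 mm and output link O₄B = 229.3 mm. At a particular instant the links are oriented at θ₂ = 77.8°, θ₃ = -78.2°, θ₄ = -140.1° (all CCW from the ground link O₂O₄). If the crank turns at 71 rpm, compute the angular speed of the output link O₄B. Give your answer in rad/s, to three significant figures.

0.993

ω₂ = 7.435 rad/s (from 71 rpm).
Differentiating the loop-closure r₂e^{iθ₂}+r₃e^{iθ₃}=r₁+r₄e^{iθ₄} gives r₂ω₂e^{iθ₂}+r₃ω₃e^{iθ₃}=r₄ω₄e^{iθ₄}.
Eliminating the other unknown: ω₄ = r₂ω₂ sin(θ₂−θ₃) / [r₄ sin(θ₄−θ₃)].
Numerator sine = +0.40674; denominator sine = -0.88213.
Result = 0.0664·7.435·(+0.40674) / (0.2293·(-0.88213)) = -0.99273 rad/s; magnitude 0.99273 rad/s.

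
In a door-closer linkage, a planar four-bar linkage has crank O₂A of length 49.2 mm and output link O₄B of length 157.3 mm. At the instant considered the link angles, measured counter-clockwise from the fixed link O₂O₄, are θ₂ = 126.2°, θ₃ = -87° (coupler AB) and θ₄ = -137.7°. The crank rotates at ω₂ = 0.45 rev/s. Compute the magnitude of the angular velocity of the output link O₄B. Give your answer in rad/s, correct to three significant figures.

0.626

ω₂ = 2.827 rad/s (from 0.45 rev/s).
Differentiating the loop-closure r₂e^{iθ₂}+r₃e^{iθ₃}=r₁+r₄e^{iθ₄} gives r₂ω₂e^{iθ₂}+r₃ω₃e^{iθ₃}=r₄ω₄e^{iθ₄}.
Eliminating the other unknown: ω₄ = r₂ω₂ sin(θ₂−θ₃) / [r₄ sin(θ₄−θ₃)].
Numerator sine = -0.54756; denominator sine = -0.77384.
Result = 0.0492·2.827·(-0.54756) / (0.1573·(-0.77384)) = +0.62577 rad/s; magnitude 0.62577 rad/s.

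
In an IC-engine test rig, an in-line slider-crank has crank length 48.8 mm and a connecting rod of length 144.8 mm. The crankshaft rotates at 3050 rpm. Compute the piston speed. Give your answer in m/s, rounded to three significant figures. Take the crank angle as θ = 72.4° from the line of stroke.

16.5

ω = 2π·3050/60 = 319.4 rad/s
For an in-line slider-crank, x = r cosθ + √(L² − r² sin²θ), so v = −rω sinθ·[1 + r cosθ/√(L² − r² sin²θ)].
With r = 0.0488 m, L = 0.1448 m, θ = 72.4°: √(L² − r² sin²θ) = 0.13713 m.
v = −0.0488·319.4·0.95319·[1 + 0.0488·0.30237/0.13713] = -16.456 m/s.
|v| = 16.456 m/s.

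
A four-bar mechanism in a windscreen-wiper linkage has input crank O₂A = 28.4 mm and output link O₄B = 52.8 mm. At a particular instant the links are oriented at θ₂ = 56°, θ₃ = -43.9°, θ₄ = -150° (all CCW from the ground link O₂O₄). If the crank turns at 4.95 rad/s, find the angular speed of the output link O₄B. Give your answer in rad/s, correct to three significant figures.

2.73

ω₂ = 4.95 rad/s
Differentiating the loop-closure r₂e^{iθ₂}+r₃e^{iθ₃}=r₁+r₄e^{iθ₄} gives r₂ω₂e^{iθ₂}+r₃ω₃e^{iθ₃}=r₄ω₄e^{iθ₄}.
Eliminating the other unknown: ω₄ = r₂ω₂ sin(θ₂−θ₃) / [r₄ sin(θ₄−θ₃)].
Numerator sine = +0.98511; denominator sine = -0.96078.
Result = 0.0284·4.95·(+0.98511) / (0.0528·(-0.96078)) = -2.7299 rad/s; magnitude 2.7299 rad/s.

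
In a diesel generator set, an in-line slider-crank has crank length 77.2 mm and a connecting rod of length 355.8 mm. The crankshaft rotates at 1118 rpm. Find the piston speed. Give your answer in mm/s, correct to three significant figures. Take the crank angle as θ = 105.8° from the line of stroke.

ω = 2π·1118/60 = 117.1 rad/s
For an in-line slider-crank, x = r cosθ + √(L² − r² sin²θ), so v = −rω sinθ·[1 + r cosθ/√(L² − r² sin²θ)].
With r = 0.0772 m, L = 0.3558 m, θ = 105.8°: √(L² − r² sin²θ) = 0.34796 m.
v = −0.0772·117.1·0.96222·[1 + 0.0772·-0.27228/0.34796] = -8.1715 m/s.
|v| = 8.1715 m/s = 8171.5 mm/s.

8170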